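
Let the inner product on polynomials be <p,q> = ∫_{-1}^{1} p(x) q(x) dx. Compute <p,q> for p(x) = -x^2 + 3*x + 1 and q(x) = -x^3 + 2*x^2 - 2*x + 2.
<p,q> = -2

Expand the product: p(x)·q(x) = x^5 - 5*x^4 + 7*x^3 - 6*x^2 + 4*x + 2.
∫_{-1}^{1} of each monomial x^k gives [2/(k+1) if k even, 0 if k odd]. Integrating term-by-term (or equivalently evaluating the antiderivative F(x) = x^6/6 - x^5 + 7*x^4/4 - 2*x^3 + 2*x^2 + 2*x at the endpoints):
  F(1) − F(−1) = 35/12 − (59/12) = -2.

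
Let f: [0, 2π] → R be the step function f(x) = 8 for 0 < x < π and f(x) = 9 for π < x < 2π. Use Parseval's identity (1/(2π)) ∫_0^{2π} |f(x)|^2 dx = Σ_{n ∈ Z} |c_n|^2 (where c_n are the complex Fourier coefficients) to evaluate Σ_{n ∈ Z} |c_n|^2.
Σ |c_n|^2 = 145/2

Parseval equates the L^2 energy of f (normalised by 1/(2π)) with the ℓ^2 sum of its Fourier coefficients: (1/(2π)) ∫_0^{2π} |f|^2 = Σ |c_n|^2.
Compute the left side: (1/(2π)) [∫_0^π 8^2 dx + ∫_π^{2π} 9^2 dx] = (1/(2π)) · (64π + 81π) = (64 + 81)/2 = 145/2.
So Σ_{n ∈ Z} |c_n|^2 = 145/2.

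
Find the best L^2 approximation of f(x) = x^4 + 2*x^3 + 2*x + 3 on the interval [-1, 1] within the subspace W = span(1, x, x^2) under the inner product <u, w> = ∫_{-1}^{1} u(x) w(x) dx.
g(x) = 6*x^2/7 + 16*x/5 + 102/35

The best approximation g ∈ W is the orthogonal projection of f onto W. Writing g = a_0 + a_1 x + a_2 x^2, the coefficients solve the normal equations G · a = b where
  G_{ij} = <φ_i, φ_j> and b_i = <f, φ_i>, with φ_0 = 1, φ_1 = x, φ_2 = x^2.
G =
  [2, 0, 2/3]
  [0, 2/3, 0]
  [2/3, 0, 2/5],
b = (32/5, 32/15, 16/7).
Solving gives a_0 = 102/35, a_1 = 16/5, a_2 = 6/7, so
  g(x) = 6*x^2/7 + 16*x/5 + 102/35.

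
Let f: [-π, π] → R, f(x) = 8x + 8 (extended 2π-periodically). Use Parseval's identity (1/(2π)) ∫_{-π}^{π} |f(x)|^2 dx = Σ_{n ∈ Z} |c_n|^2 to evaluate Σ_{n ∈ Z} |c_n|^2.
Σ |c_n|^2 = 64π^2/3 + 64

Expand and integrate term by term over [-π, π]:
  ∫ (8x)^2 dx = 64·(2π^3/3); ∫ 2·8·(8)·x dx = 0 (odd integrand); ∫ 8^2 dx = 64·2π.
So (1/(2π)) ∫_{-π}^{π} (8x + 8)^2 dx = 64π^2/3 + 64 = 64π^2/3 + 64.
Parseval ⇒ Σ |c_n|^2 = 64π^2/3 + 64.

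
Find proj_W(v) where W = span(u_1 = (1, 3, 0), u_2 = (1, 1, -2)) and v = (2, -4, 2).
proj_W(v) = (-14/11, -32/11, 10/11)

Set up U = [u_1 | ... | u_2] ∈ R^(3×2). The projector onto W = col(U) is P = U (U^T U)^(-1) U^T.
Compute U^T U =
  [10, 4]
  [4, 6],
and U^T v = (-10, -6).
Solve U^T U · c = U^T v for the coefficients: c = (-9/11, -5/11). The projection is proj_W(v) = U c.
Check: (v - proj_W(v)) · u_1 = 0  (should be 0).
Check: (v - proj_W(v)) · u_2 = 0  (should be 0).
Result: proj_W(v) = (-14/11, -32/11, 10/11).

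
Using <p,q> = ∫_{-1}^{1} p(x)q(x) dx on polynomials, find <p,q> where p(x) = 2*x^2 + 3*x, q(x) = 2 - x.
<p,q> = 2/3

Expand the product: p(x)·q(x) = -2*x^3 + x^2 + 6*x.
∫_{-1}^{1} of each monomial x^k gives [2/(k+1) if k even, 0 if k odd]. Integrating term-by-term (or equivalently evaluating the antiderivative F(x) = -x^4/2 + x^3/3 + 3*x^2 at the endpoints):
  F(1) − F(−1) = 17/6 − (13/6) = 2/3.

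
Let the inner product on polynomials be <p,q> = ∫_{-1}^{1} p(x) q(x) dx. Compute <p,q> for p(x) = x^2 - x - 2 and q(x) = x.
<p,q> = -2/3

Expand the product: p(x)·q(x) = x^3 - x^2 - 2*x.
∫_{-1}^{1} of each monomial x^k gives [2/(k+1) if k even, 0 if k odd]. Integrating term-by-term (or equivalently evaluating the antiderivative F(x) = x^4/4 - x^3/3 - x^2 at the endpoints):
  F(1) − F(−1) = -13/12 − (-5/12) = -2/3.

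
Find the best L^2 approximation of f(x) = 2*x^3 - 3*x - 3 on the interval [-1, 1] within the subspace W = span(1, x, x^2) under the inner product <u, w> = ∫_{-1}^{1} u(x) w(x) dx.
g(x) = -9*x/5 - 3

The best approximation g ∈ W is the orthogonal projection of f onto W. Writing g = a_0 + a_1 x + a_2 x^2, the coefficients solve the normal equations G · a = b where
  G_{ij} = <φ_i, φ_j> and b_i = <f, φ_i>, with φ_0 = 1, φ_1 = x, φ_2 = x^2.
G =
  [2, 0, 2/3]
  [0, 2/3, 0]
  [2/3, 0, 2/5],
b = (-6, -6/5, -2).
Solving gives a_0 = -3, a_1 = -9/5, a_2 = 0, so
  g(x) = -9*x/5 - 3.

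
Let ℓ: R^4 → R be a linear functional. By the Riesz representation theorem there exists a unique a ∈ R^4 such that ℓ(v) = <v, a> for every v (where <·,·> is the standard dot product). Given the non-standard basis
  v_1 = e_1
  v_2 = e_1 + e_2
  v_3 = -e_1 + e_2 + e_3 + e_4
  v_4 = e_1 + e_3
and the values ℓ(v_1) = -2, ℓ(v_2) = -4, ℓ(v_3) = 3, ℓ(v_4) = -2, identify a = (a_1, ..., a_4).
a = (-2, -2, 0, 3)

Write a = (a_1, ..., a_4) in the standard basis. For each basis vector v_i, ℓ(v_i) = <v_i, a> is a linear equation in the a_j's. Collect the n equations into a matrix system V a = ℓ, where row i of V is v_i (expressed in the standard basis). Since V is invertible (lower-triangular with 1s on the diagonal, up to permutation), solve by back-substitution:
  V =
[[1, 0, 0, 0],
 [1, 1, 0, 0],
 [-1, 1, 1, 1],
 [1, 0, 1, 0]]
  V a = (-2, -4, 3, -2)
Solving gives a = (-2, -2, 0, 3).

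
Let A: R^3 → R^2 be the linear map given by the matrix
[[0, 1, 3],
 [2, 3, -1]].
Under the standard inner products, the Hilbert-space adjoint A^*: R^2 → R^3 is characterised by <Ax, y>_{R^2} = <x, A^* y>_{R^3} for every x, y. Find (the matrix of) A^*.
A^* = A^T =
[[0, 2],
 [1, 3],
 [3, -1]]

For real matrices with standard dot products, the defining identity <Ax, y> = <x, A^* y> gives (Ax)^T y = x^T (A^*) y, i.e. x^T A^T y = x^T (A^*) y. Since this holds for all x, y, we must have A^* = A^T. Therefore
A^* =
[[0, 2],
 [1, 3],
 [3, -1]].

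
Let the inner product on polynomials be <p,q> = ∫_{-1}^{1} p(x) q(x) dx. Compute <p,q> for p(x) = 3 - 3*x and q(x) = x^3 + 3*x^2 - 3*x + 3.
<p,q> = 144/5

Expand the product: p(x)·q(x) = -3*x^4 - 6*x^3 + 18*x^2 - 18*x + 9.
∫_{-1}^{1} of each monomial x^k gives [2/(k+1) if k even, 0 if k odd]. Integrating term-by-term (or equivalently evaluating the antiderivative F(x) = -3*x^5/5 - 3*x^4/2 + 6*x^3 - 9*x^2 + 9*x at the endpoints):
  F(1) − F(−1) = 39/10 − (-249/10) = 144/5.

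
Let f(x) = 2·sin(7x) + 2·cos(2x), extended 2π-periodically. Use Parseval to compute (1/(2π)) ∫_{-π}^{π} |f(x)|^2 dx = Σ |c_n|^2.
Σ |c_n|^2 = 4

Expand |f|^2 and use orthogonality of {sin(nx), cos(mx)} on [-π, π]:
  ∫_{-π}^{π} sin(nx)^2 dx = π, ∫ cos(mx)^2 dx = π, and cross terms integrate to 0.
So ∫_{-π}^{π} f(x)^2 dx = 2^2 · π + 2^2 · π = (4 + 4)π.
Divide by 2π: (4 + 4)/2 = 4.
By Parseval, this equals Σ |c_n|^2.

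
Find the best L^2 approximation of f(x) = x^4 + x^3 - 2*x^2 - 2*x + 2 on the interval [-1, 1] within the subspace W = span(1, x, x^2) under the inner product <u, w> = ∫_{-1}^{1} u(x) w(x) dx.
g(x) = -8*x^2/7 - 7*x/5 + 67/35

The best approximation g ∈ W is the orthogonal projection of f onto W. Writing g = a_0 + a_1 x + a_2 x^2, the coefficients solve the normal equations G · a = b where
  G_{ij} = <φ_i, φ_j> and b_i = <f, φ_i>, with φ_0 = 1, φ_1 = x, φ_2 = x^2.
G =
  [2, 0, 2/3]
  [0, 2/3, 0]
  [2/3, 0, 2/5],
b = (46/15, -14/15, 86/105).
Solving gives a_0 = 67/35, a_1 = -7/5, a_2 = -8/7, so
  g(x) = -8*x^2/7 - 7*x/5 + 67/35.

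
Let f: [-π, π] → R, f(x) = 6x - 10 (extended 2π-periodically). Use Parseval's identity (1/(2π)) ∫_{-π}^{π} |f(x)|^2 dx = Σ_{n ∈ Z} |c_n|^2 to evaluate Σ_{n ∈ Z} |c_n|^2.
Σ |c_n|^2 = 12π^2 + 100

Expand and integrate term by term over [-π, π]:
  ∫ (6x)^2 dx = 36·(2π^3/3); ∫ 2·6·(-10)·x dx = 0 (odd integrand); ∫ (-10)^2 dx = 100·2π.
So (1/(2π)) ∫_{-π}^{π} (6x - 10)^2 dx = 36π^2/3 + 100 = 12π^2 + 100.
Parseval ⇒ Σ |c_n|^2 = 12π^2 + 100.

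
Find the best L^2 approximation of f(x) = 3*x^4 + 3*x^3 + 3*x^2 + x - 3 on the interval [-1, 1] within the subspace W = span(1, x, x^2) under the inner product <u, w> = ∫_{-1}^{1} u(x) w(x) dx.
g(x) = 39*x^2/7 + 14*x/5 - 114/35

The best approximation g ∈ W is the orthogonal projection of f onto W. Writing g = a_0 + a_1 x + a_2 x^2, the coefficients solve the normal equations G · a = b where
  G_{ij} = <φ_i, φ_j> and b_i = <f, φ_i>, with φ_0 = 1, φ_1 = x, φ_2 = x^2.
G =
  [2, 0, 2/3]
  [0, 2/3, 0]
  [2/3, 0, 2/5],
b = (-14/5, 28/15, 2/35).
Solving gives a_0 = -114/35, a_1 = 14/5, a_2 = 39/7, so
  g(x) = 39*x^2/7 + 14*x/5 - 114/35.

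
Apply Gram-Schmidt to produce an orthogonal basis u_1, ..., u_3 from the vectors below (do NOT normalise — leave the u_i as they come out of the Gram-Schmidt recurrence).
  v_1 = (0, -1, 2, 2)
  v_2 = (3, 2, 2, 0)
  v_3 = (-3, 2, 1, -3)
Orthogonal basis:
  u_1 = (0, -1, 2, 2)
  u_2 = (3, 20/9, 14/9, -4/9)
  u_3 = (-402/149, 232/149, 371/149, -255/149)

Apply the Gram-Schmidt recurrence
  u_1 = v_1
  u_i = v_i − Σ_{j<i} ((v_i · u_j) / (u_j · u_j)) · u_j.

Step by step this gives:
  u_1 = (0, -1, 2, 2)
  u_2 = (3, 20/9, 14/9, -4/9)
  u_3 = (-402/149, 232/149, 371/149, -255/149)

Orthogonality check:
  u_2 · u_1 = 0 (should be 0)
  u_3 · u_1 = 0 (should be 0)
  u_3 · u_2 = 0 (should be 0)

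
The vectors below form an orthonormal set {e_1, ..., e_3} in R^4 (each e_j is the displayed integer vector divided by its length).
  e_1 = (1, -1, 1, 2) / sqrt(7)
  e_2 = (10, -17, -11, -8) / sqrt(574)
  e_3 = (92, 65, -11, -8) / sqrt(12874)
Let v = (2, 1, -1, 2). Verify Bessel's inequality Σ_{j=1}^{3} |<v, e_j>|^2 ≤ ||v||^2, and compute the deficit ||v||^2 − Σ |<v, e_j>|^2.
Σ |<v, e_j>|^2 = 1086/157; ||v||^2 = 10; deficit = 484/157

Write each e_j = u_j / sqrt(<u_j, u_j>) where u_j is the displayed integer vector. Then <v, e_j> = <v, u_j> / sqrt(<u_j, u_j>), so |<v, e_j>|^2 = <v, u_j>^2 / <u_j, u_j>.
Coefficients: <v, e_1> = 4/sqrt(7), <v, e_2> = -2/sqrt(574), <v, e_3> = 244/sqrt(12874).
Square and sum: Σ |<v, e_j>|^2 = 1086/157.
Compute ||v||^2 = v·v = 10.
Deficit = 10 − 1086/157 = 484/157 ≥ 0, confirming Bessel's inequality. (The deficit equals ||v − Σ <v,e_j> e_j||^2, the squared distance from v to span{e_j}.)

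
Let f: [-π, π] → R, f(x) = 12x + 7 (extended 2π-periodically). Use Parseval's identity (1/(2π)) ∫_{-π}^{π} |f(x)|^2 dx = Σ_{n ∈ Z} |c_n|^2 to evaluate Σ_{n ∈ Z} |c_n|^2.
Σ |c_n|^2 = 48π^2 + 49

Expand and integrate term by term over [-π, π]:
  ∫ (12x)^2 dx = 144·(2π^3/3); ∫ 2·12·(7)·x dx = 0 (odd integrand); ∫ 7^2 dx = 49·2π.
So (1/(2π)) ∫_{-π}^{π} (12x + 7)^2 dx = 144π^2/3 + 49 = 48π^2 + 49.
Parseval ⇒ Σ |c_n|^2 = 48π^2 + 49.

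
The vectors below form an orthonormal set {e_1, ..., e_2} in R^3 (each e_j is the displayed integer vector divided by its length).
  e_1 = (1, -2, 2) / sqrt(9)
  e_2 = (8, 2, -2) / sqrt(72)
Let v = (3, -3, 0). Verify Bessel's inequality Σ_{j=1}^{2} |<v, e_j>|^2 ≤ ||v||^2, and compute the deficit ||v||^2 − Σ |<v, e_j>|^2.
Σ |<v, e_j>|^2 = 27/2; ||v||^2 = 18; deficit = 9/2

Write each e_j = u_j / sqrt(<u_j, u_j>) where u_j is the displayed integer vector. Then <v, e_j> = <v, u_j> / sqrt(<u_j, u_j>), so |<v, e_j>|^2 = <v, u_j>^2 / <u_j, u_j>.
Coefficients: <v, e_1> = 9/sqrt(9), <v, e_2> = 18/sqrt(72).
Square and sum: Σ |<v, e_j>|^2 = 27/2.
Compute ||v||^2 = v·v = 18.
Deficit = 18 − 27/2 = 9/2 ≥ 0, confirming Bessel's inequality. (The deficit equals ||v − Σ <v,e_j> e_j||^2, the squared distance from v to span{e_j}.)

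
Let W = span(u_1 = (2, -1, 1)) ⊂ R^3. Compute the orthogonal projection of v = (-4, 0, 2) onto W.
proj_W(v) = (-2, 1, -1)

Set up U = [u_1 | ... | u_1] ∈ R^(3×1). The projector onto W = col(U) is P = U (U^T U)^(-1) U^T.
Compute U^T U =
  [6],
and U^T v = (-6).
Solve U^T U · c = U^T v for the coefficients: c = (-1). The projection is proj_W(v) = U c.
Check: (v - proj_W(v)) · u_1 = 0  (should be 0).
Result: proj_W(v) = (-2, 1, -1).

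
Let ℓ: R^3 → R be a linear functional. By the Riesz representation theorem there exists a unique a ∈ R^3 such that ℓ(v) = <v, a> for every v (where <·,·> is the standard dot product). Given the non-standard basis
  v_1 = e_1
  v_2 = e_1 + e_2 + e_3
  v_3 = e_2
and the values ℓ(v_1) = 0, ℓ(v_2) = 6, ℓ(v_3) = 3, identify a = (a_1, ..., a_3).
a = (0, 3, 3)

Write a = (a_1, ..., a_3) in the standard basis. For each basis vector v_i, ℓ(v_i) = <v_i, a> is a linear equation in the a_j's. Collect the n equations into a matrix system V a = ℓ, where row i of V is v_i (expressed in the standard basis). Since V is invertible (lower-triangular with 1s on the diagonal, up to permutation), solve by back-substitution:
  V =
[[1, 0, 0],
 [1, 1, 1],
 [0, 1, 0]]
  V a = (0, 6, 3)
Solving gives a = (0, 3, 3).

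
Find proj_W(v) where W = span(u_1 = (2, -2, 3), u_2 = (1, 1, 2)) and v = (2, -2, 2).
proj_W(v) = (52/33, -68/33, 74/33)

Set up U = [u_1 | ... | u_2] ∈ R^(3×2). The projector onto W = col(U) is P = U (U^T U)^(-1) U^T.
Compute U^T U =
  [17, 6]
  [6, 6],
and U^T v = (14, 4).
Solve U^T U · c = U^T v for the coefficients: c = (10/11, -8/33). The projection is proj_W(v) = U c.
Check: (v - proj_W(v)) · u_1 = 0  (should be 0).
Check: (v - proj_W(v)) · u_2 = 0  (should be 0).
Result: proj_W(v) = (52/33, -68/33, 74/33).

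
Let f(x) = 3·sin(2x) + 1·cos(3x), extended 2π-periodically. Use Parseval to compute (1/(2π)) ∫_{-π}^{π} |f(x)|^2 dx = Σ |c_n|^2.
Σ |c_n|^2 = 5

Expand |f|^2 and use orthogonality of {sin(nx), cos(mx)} on [-π, π]:
  ∫_{-π}^{π} sin(nx)^2 dx = π, ∫ cos(mx)^2 dx = π, and cross terms integrate to 0.
So ∫_{-π}^{π} f(x)^2 dx = 3^2 · π + 1^2 · π = (9 + 1)π.
Divide by 2π: (9 + 1)/2 = 5.
By Parseval, this equals Σ |c_n|^2.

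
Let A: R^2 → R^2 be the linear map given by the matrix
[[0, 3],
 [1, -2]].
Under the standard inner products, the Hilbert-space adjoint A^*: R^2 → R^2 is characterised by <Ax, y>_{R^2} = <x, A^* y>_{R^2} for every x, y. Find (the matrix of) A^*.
A^* = A^T =
[[0, 1],
 [3, -2]]

For real matrices with standard dot products, the defining identity <Ax, y> = <x, A^* y> gives (Ax)^T y = x^T (A^*) y, i.e. x^T A^T y = x^T (A^*) y. Since this holds for all x, y, we must have A^* = A^T. Therefore
A^* =
[[0, 1],
 [3, -2]].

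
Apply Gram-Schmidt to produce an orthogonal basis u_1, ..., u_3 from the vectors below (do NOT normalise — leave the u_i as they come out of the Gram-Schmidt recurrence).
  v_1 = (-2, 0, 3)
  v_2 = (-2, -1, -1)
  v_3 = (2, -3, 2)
Orthogonal basis:
  u_1 = (-2, 0, 3)
  u_2 = (-24/13, -1, -16/13)
  u_3 = (102/77, -272/77, 68/77)

Apply the Gram-Schmidt recurrence
  u_1 = v_1
  u_i = v_i − Σ_{j<i} ((v_i · u_j) / (u_j · u_j)) · u_j.

Step by step this gives:
  u_1 = (-2, 0, 3)
  u_2 = (-24/13, -1, -16/13)
  u_3 = (102/77, -272/77, 68/77)

Orthogonality check:
  u_2 · u_1 = 0 (should be 0)
  u_3 · u_1 = 0 (should be 0)
  u_3 · u_2 = 0 (should be 0)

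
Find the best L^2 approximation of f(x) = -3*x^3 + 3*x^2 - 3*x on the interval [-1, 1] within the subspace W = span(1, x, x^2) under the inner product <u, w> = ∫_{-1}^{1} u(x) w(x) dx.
g(x) = 3*x^2 - 24*x/5

The best approximation g ∈ W is the orthogonal projection of f onto W. Writing g = a_0 + a_1 x + a_2 x^2, the coefficients solve the normal equations G · a = b where
  G_{ij} = <φ_i, φ_j> and b_i = <f, φ_i>, with φ_0 = 1, φ_1 = x, φ_2 = x^2.
G =
  [2, 0, 2/3]
  [0, 2/3, 0]
  [2/3, 0, 2/5],
b = (2, -16/5, 6/5).
Solving gives a_0 = 0, a_1 = -24/5, a_2 = 3, so
  g(x) = 3*x^2 - 24*x/5.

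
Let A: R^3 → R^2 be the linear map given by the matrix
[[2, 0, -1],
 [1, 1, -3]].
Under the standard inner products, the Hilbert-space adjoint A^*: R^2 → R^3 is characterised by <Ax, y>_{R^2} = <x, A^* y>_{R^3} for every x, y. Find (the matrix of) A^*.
A^* = A^T =
[[2, 1],
 [0, 1],
 [-1, -3]]

For real matrices with standard dot products, the defining identity <Ax, y> = <x, A^* y> gives (Ax)^T y = x^T (A^*) y, i.e. x^T A^T y = x^T (A^*) y. Since this holds for all x, y, we must have A^* = A^T. Therefore
A^* =
[[2, 1],
 [0, 1],
 [-1, -3]].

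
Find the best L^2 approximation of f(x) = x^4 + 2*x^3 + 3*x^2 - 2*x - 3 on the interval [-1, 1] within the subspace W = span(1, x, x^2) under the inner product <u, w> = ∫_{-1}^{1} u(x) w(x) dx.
g(x) = 27*x^2/7 - 4*x/5 - 108/35

The best approximation g ∈ W is the orthogonal projection of f onto W. Writing g = a_0 + a_1 x + a_2 x^2, the coefficients solve the normal equations G · a = b where
  G_{ij} = <φ_i, φ_j> and b_i = <f, φ_i>, with φ_0 = 1, φ_1 = x, φ_2 = x^2.
G =
  [2, 0, 2/3]
  [0, 2/3, 0]
  [2/3, 0, 2/5],
b = (-18/5, -8/15, -18/35).
Solving gives a_0 = -108/35, a_1 = -4/5, a_2 = 27/7, so
  g(x) = 27*x^2/7 - 4*x/5 - 108/35.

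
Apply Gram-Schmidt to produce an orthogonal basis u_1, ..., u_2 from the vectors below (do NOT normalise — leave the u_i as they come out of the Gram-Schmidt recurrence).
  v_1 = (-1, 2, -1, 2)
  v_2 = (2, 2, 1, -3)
Orthogonal basis:
  u_1 = (-1, 2, -1, 2)
  u_2 = (3/2, 3, 1/2, -2)

Apply the Gram-Schmidt recurrence
  u_1 = v_1
  u_i = v_i − Σ_{j<i} ((v_i · u_j) / (u_j · u_j)) · u_j.

Step by step this gives:
  u_1 = (-1, 2, -1, 2)
  u_2 = (3/2, 3, 1/2, -2)

Orthogonality check:
  u_2 · u_1 = 0 (should be 0)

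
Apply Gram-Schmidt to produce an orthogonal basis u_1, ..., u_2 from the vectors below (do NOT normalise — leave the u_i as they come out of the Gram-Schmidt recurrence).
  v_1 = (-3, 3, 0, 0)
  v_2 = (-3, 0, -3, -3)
Orthogonal basis:
  u_1 = (-3, 3, 0, 0)
  u_2 = (-3/2, -3/2, -3, -3)

Apply the Gram-Schmidt recurrence
  u_1 = v_1
  u_i = v_i − Σ_{j<i} ((v_i · u_j) / (u_j · u_j)) · u_j.

Step by step this gives:
  u_1 = (-3, 3, 0, 0)
  u_2 = (-3/2, -3/2, -3, -3)

Orthogonality check:
  u_2 · u_1 = 0 (should be 0)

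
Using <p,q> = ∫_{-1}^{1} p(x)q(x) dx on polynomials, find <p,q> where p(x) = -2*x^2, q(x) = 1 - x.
<p,q> = -4/3

Expand the product: p(x)·q(x) = 2*x^3 - 2*x^2.
∫_{-1}^{1} of each monomial x^k gives [2/(k+1) if k even, 0 if k odd]. Integrating term-by-term (or equivalently evaluating the antiderivative F(x) = x^4/2 - 2*x^3/3 at the endpoints):
  F(1) − F(−1) = -1/6 − (7/6) = -4/3.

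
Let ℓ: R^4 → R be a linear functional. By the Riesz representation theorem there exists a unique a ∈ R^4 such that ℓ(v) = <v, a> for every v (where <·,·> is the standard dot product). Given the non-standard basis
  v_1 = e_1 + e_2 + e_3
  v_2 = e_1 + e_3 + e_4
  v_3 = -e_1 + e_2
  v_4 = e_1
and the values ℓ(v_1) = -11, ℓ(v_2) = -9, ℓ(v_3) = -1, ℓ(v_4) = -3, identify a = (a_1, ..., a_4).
a = (-3, -4, -4, -2)

Write a = (a_1, ..., a_4) in the standard basis. For each basis vector v_i, ℓ(v_i) = <v_i, a> is a linear equation in the a_j's. Collect the n equations into a matrix system V a = ℓ, where row i of V is v_i (expressed in the standard basis). Since V is invertible (lower-triangular with 1s on the diagonal, up to permutation), solve by back-substitution:
  V =
[[1, 1, 1, 0],
 [1, 0, 1, 1],
 [-1, 1, 0, 0],
 [1, 0, 0, 0]]
  V a = (-11, -9, -1, -3)
Solving gives a = (-3, -4, -4, -2).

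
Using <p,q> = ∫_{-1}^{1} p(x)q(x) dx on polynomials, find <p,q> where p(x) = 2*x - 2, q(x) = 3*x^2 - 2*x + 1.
<p,q> = -32/3

Expand the product: p(x)·q(x) = 6*x^3 - 10*x^2 + 6*x - 2.
∫_{-1}^{1} of each monomial x^k gives [2/(k+1) if k even, 0 if k odd]. Integrating term-by-term (or equivalently evaluating the antiderivative F(x) = 3*x^4/2 - 10*x^3/3 + 3*x^2 - 2*x at the endpoints):
  F(1) − F(−1) = -5/6 − (59/6) = -32/3.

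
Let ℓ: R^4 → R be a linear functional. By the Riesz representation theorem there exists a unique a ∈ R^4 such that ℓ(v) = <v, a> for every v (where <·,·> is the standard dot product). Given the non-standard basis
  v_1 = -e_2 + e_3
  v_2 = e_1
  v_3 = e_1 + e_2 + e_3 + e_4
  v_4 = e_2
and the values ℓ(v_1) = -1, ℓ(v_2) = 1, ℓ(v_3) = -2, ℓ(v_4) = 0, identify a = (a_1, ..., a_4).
a = (1, 0, -1, -2)

Write a = (a_1, ..., a_4) in the standard basis. For each basis vector v_i, ℓ(v_i) = <v_i, a> is a linear equation in the a_j's. Collect the n equations into a matrix system V a = ℓ, where row i of V is v_i (expressed in the standard basis). Since V is invertible (lower-triangular with 1s on the diagonal, up to permutation), solve by back-substitution:
  V =
[[0, -1, 1, 0],
 [1, 0, 0, 0],
 [1, 1, 1, 1],
 [0, 1, 0, 0]]
  V a = (-1, 1, -2, 0)
Solving gives a = (1, 0, -1, -2).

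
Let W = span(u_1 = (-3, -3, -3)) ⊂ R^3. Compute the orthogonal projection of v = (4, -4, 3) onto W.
proj_W(v) = (1, 1, 1)

Set up U = [u_1 | ... | u_1] ∈ R^(3×1). The projector onto W = col(U) is P = U (U^T U)^(-1) U^T.
Compute U^T U =
  [27],
and U^T v = (-9).
Solve U^T U · c = U^T v for the coefficients: c = (-1/3). The projection is proj_W(v) = U c.
Check: (v - proj_W(v)) · u_1 = 0  (should be 0).
Result: proj_W(v) = (1, 1, 1).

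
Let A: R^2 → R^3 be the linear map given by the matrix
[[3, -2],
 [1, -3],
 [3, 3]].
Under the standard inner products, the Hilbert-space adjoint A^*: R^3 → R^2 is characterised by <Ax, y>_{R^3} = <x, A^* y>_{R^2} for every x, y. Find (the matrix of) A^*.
A^* = A^T =
[[3, 1, 3],
 [-2, -3, 3]]

For real matrices with standard dot products, the defining identity <Ax, y> = <x, A^* y> gives (Ax)^T y = x^T (A^*) y, i.e. x^T A^T y = x^T (A^*) y. Since this holds for all x, y, we must have A^* = A^T. Therefore
A^* =
[[3, 1, 3],
 [-2, -3, 3]].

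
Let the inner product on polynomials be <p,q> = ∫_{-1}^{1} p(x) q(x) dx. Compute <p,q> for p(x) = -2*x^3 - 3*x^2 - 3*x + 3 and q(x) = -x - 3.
<p,q> = -46/5

Expand the product: p(x)·q(x) = 2*x^4 + 9*x^3 + 12*x^2 + 6*x - 9.
∫_{-1}^{1} of each monomial x^k gives [2/(k+1) if k even, 0 if k odd]. Integrating term-by-term (or equivalently evaluating the antiderivative F(x) = 2*x^5/5 + 9*x^4/4 + 4*x^3 + 3*x^2 - 9*x at the endpoints):
  F(1) − F(−1) = 13/20 − (197/20) = -46/5.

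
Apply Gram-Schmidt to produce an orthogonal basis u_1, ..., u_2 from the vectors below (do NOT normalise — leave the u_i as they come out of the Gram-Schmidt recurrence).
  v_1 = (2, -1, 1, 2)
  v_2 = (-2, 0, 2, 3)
Orthogonal basis:
  u_1 = (2, -1, 1, 2)
  u_2 = (-14/5, 2/5, 8/5, 11/5)

Apply the Gram-Schmidt recurrence
  u_1 = v_1
  u_i = v_i − Σ_{j<i} ((v_i · u_j) / (u_j · u_j)) · u_j.

Step by step this gives:
  u_1 = (2, -1, 1, 2)
  u_2 = (-14/5, 2/5, 8/5, 11/5)

Orthogonality check:
  u_2 · u_1 = 0 (should be 0)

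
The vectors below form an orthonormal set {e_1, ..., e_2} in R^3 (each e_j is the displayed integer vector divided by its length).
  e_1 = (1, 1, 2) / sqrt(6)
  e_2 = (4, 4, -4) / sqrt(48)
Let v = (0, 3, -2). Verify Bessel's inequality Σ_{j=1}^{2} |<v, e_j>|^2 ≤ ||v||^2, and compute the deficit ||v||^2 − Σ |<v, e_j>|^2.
Σ |<v, e_j>|^2 = 17/2; ||v||^2 = 13; deficit = 9/2

Write each e_j = u_j / sqrt(<u_j, u_j>) where u_j is the displayed integer vector. Then <v, e_j> = <v, u_j> / sqrt(<u_j, u_j>), so |<v, e_j>|^2 = <v, u_j>^2 / <u_j, u_j>.
Coefficients: <v, e_1> = -1/sqrt(6), <v, e_2> = 20/sqrt(48).
Square and sum: Σ |<v, e_j>|^2 = 17/2.
Compute ||v||^2 = v·v = 13.
Deficit = 13 − 17/2 = 9/2 ≥ 0, confirming Bessel's inequality. (The deficit equals ||v − Σ <v,e_j> e_j||^2, the squared distance from v to span{e_j}.)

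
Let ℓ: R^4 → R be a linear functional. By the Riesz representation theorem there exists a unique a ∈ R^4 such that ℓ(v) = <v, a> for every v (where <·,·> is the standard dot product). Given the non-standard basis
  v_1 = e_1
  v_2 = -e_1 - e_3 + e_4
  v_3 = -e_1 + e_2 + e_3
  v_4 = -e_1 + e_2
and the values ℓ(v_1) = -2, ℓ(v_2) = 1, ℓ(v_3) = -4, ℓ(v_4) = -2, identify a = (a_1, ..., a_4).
a = (-2, -4, -2, -3)

Write a = (a_1, ..., a_4) in the standard basis. For each basis vector v_i, ℓ(v_i) = <v_i, a> is a linear equation in the a_j's. Collect the n equations into a matrix system V a = ℓ, where row i of V is v_i (expressed in the standard basis). Since V is invertible (lower-triangular with 1s on the diagonal, up to permutation), solve by back-substitution:
  V =
[[1, 0, 0, 0],
 [-1, 0, -1, 1],
 [-1, 1, 1, 0],
 [-1, 1, 0, 0]]
  V a = (-2, 1, -4, -2)
Solving gives a = (-2, -4, -2, -3).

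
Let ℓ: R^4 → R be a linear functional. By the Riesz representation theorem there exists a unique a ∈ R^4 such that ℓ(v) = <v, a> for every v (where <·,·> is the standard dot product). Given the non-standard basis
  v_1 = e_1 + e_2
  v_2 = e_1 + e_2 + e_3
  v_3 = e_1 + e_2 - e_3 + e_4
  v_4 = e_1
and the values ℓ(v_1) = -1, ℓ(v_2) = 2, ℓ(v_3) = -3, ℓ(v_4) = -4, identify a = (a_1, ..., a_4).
a = (-4, 3, 3, 1)

Write a = (a_1, ..., a_4) in the standard basis. For each basis vector v_i, ℓ(v_i) = <v_i, a> is a linear equation in the a_j's. Collect the n equations into a matrix system V a = ℓ, where row i of V is v_i (expressed in the standard basis). Since V is invertible (lower-triangular with 1s on the diagonal, up to permutation), solve by back-substitution:
  V =
[[1, 1, 0, 0],
 [1, 1, 1, 0],
 [1, 1, -1, 1],
 [1, 0, 0, 0]]
  V a = (-1, 2, -3, -4)
Solving gives a = (-4, 3, 3, 1).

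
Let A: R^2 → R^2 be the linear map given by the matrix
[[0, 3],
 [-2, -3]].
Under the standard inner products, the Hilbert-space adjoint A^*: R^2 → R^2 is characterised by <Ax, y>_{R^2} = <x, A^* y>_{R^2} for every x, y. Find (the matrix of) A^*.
A^* = A^T =
[[0, -2],
 [3, -3]]

For real matrices with standard dot products, the defining identity <Ax, y> = <x, A^* y> gives (Ax)^T y = x^T (A^*) y, i.e. x^T A^T y = x^T (A^*) y. Since this holds for all x, y, we must have A^* = A^T. Therefore
A^* =
[[0, -2],
 [3, -3]].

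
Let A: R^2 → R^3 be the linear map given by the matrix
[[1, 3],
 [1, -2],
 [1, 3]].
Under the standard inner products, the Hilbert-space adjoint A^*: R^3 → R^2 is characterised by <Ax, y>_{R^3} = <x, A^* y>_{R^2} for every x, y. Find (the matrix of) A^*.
A^* = A^T =
[[1, 1, 1],
 [3, -2, 3]]

For real matrices with standard dot products, the defining identity <Ax, y> = <x, A^* y> gives (Ax)^T y = x^T (A^*) y, i.e. x^T A^T y = x^T (A^*) y. Since this holds for all x, y, we must have A^* = A^T. Therefore
A^* =
[[1, 1, 1],
 [3, -2, 3]].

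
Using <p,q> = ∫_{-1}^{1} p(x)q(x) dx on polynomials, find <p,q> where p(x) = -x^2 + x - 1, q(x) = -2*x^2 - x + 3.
<p,q> = -98/15

Expand the product: p(x)·q(x) = 2*x^4 - x^3 - 2*x^2 + 4*x - 3.
∫_{-1}^{1} of each monomial x^k gives [2/(k+1) if k even, 0 if k odd]. Integrating term-by-term (or equivalently evaluating the antiderivative F(x) = 2*x^5/5 - x^4/4 - 2*x^3/3 + 2*x^2 - 3*x at the endpoints):
  F(1) − F(−1) = -91/60 − (301/60) = -98/15.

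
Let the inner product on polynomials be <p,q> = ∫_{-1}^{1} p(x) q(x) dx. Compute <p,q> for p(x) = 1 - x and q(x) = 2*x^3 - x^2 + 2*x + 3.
<p,q> = 16/5

Expand the product: p(x)·q(x) = -2*x^4 + 3*x^3 - 3*x^2 - x + 3.
∫_{-1}^{1} of each monomial x^k gives [2/(k+1) if k even, 0 if k odd]. Integrating term-by-term (or equivalently evaluating the antiderivative F(x) = -2*x^5/5 + 3*x^4/4 - x^3 - x^2/2 + 3*x at the endpoints):
  F(1) − F(−1) = 37/20 − (-27/20) = 16/5.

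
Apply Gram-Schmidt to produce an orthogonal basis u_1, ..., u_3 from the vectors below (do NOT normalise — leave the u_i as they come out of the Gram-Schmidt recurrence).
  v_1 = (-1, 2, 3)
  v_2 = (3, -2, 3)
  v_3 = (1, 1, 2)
Orthogonal basis:
  u_1 = (-1, 2, 3)
  u_2 = (22/7, -16/7, 18/7)
  u_3 = (12/19, 12/19, -4/19)

Apply the Gram-Schmidt recurrence
  u_1 = v_1
  u_i = v_i − Σ_{j<i} ((v_i · u_j) / (u_j · u_j)) · u_j.

Step by step this gives:
  u_1 = (-1, 2, 3)
  u_2 = (22/7, -16/7, 18/7)
  u_3 = (12/19, 12/19, -4/19)

Orthogonality check:
  u_2 · u_1 = 0 (should be 0)
  u_3 · u_1 = 0 (should be 0)
  u_3 · u_2 = 0 (should be 0)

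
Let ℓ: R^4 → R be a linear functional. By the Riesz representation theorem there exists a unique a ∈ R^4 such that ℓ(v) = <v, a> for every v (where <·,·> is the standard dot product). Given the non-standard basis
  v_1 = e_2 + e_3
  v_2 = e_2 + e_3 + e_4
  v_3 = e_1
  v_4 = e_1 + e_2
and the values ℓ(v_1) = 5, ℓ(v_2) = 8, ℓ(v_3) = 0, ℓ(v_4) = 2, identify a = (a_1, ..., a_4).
a = (0, 2, 3, 3)

Write a = (a_1, ..., a_4) in the standard basis. For each basis vector v_i, ℓ(v_i) = <v_i, a> is a linear equation in the a_j's. Collect the n equations into a matrix system V a = ℓ, where row i of V is v_i (expressed in the standard basis). Since V is invertible (lower-triangular with 1s on the diagonal, up to permutation), solve by back-substitution:
  V =
[[0, 1, 1, 0],
 [0, 1, 1, 1],
 [1, 0, 0, 0],
 [1, 1, 0, 0]]
  V a = (5, 8, 0, 2)
Solving gives a = (0, 2, 3, 3).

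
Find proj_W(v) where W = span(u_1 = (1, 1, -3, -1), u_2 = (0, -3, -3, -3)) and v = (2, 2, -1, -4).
proj_W(v) = (8/9, 7/9, -25/9, -1)

Set up U = [u_1 | ... | u_2] ∈ R^(4×2). The projector onto W = col(U) is P = U (U^T U)^(-1) U^T.
Compute U^T U =
  [12, 9]
  [9, 27],
and U^T v = (11, 9).
Solve U^T U · c = U^T v for the coefficients: c = (8/9, 1/27). The projection is proj_W(v) = U c.
Check: (v - proj_W(v)) · u_1 = 0  (should be 0).
Check: (v - proj_W(v)) · u_2 = 0  (should be 0).
Result: proj_W(v) = (8/9, 7/9, -25/9, -1).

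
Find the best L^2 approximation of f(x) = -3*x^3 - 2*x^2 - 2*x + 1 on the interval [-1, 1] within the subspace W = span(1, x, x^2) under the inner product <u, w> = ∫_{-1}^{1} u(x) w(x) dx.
g(x) = -2*x^2 - 19*x/5 + 1

The best approximation g ∈ W is the orthogonal projection of f onto W. Writing g = a_0 + a_1 x + a_2 x^2, the coefficients solve the normal equations G · a = b where
  G_{ij} = <φ_i, φ_j> and b_i = <f, φ_i>, with φ_0 = 1, φ_1 = x, φ_2 = x^2.
G =
  [2, 0, 2/3]
  [0, 2/3, 0]
  [2/3, 0, 2/5],
b = (2/3, -38/15, -2/15).
Solving gives a_0 = 1, a_1 = -19/5, a_2 = -2, so
  g(x) = -2*x^2 - 19*x/5 + 1.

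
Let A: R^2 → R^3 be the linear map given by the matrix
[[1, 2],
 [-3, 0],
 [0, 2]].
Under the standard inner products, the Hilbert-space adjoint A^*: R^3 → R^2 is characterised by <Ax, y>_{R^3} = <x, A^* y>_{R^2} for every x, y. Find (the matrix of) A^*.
A^* = A^T =
[[1, -3, 0],
 [2, 0, 2]]

For real matrices with standard dot products, the defining identity <Ax, y> = <x, A^* y> gives (Ax)^T y = x^T (A^*) y, i.e. x^T A^T y = x^T (A^*) y. Since this holds for all x, y, we must have A^* = A^T. Therefore
A^* =
[[1, -3, 0],
 [2, 0, 2]].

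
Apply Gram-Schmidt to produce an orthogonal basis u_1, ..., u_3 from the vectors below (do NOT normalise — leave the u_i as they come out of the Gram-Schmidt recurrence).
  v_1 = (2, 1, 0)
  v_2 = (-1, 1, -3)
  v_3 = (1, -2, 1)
Orthogonal basis:
  u_1 = (2, 1, 0)
  u_2 = (-3/5, 6/5, -3)
  u_3 = (2/3, -4/3, -2/3)

Apply the Gram-Schmidt recurrence
  u_1 = v_1
  u_i = v_i − Σ_{j<i} ((v_i · u_j) / (u_j · u_j)) · u_j.

Step by step this gives:
  u_1 = (2, 1, 0)
  u_2 = (-3/5, 6/5, -3)
  u_3 = (2/3, -4/3, -2/3)

Orthogonality check:
  u_2 · u_1 = 0 (should be 0)
  u_3 · u_1 = 0 (should be 0)
  u_3 · u_2 = 0 (should be 0)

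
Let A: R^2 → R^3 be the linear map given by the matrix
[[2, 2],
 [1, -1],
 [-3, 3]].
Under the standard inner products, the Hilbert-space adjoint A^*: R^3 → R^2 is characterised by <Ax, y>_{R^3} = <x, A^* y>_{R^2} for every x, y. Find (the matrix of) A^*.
A^* = A^T =
[[2, 1, -3],
 [2, -1, 3]]

For real matrices with standard dot products, the defining identity <Ax, y> = <x, A^* y> gives (Ax)^T y = x^T (A^*) y, i.e. x^T A^T y = x^T (A^*) y. Since this holds for all x, y, we must have A^* = A^T. Therefore
A^* =
[[2, 1, -3],
 [2, -1, 3]].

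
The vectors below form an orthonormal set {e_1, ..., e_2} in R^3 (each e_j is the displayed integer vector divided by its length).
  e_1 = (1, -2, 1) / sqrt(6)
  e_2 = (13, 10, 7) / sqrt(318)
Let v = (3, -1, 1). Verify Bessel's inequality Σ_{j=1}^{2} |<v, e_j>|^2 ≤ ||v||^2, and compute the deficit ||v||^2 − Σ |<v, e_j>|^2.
Σ |<v, e_j>|^2 = 534/53; ||v||^2 = 11; deficit = 49/53

Write each e_j = u_j / sqrt(<u_j, u_j>) where u_j is the displayed integer vector. Then <v, e_j> = <v, u_j> / sqrt(<u_j, u_j>), so |<v, e_j>|^2 = <v, u_j>^2 / <u_j, u_j>.
Coefficients: <v, e_1> = 6/sqrt(6), <v, e_2> = 36/sqrt(318).
Square and sum: Σ |<v, e_j>|^2 = 534/53.
Compute ||v||^2 = v·v = 11.
Deficit = 11 − 534/53 = 49/53 ≥ 0, confirming Bessel's inequality. (The deficit equals ||v − Σ <v,e_j> e_j||^2, the squared distance from v to span{e_j}.)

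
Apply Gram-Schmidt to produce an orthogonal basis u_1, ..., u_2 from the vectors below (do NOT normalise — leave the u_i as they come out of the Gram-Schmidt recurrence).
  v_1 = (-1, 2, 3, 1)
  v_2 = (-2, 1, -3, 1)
Orthogonal basis:
  u_1 = (-1, 2, 3, 1)
  u_2 = (-34/15, 23/15, -11/5, 19/15)

Apply the Gram-Schmidt recurrence
  u_1 = v_1
  u_i = v_i − Σ_{j<i} ((v_i · u_j) / (u_j · u_j)) · u_j.

Step by step this gives:
  u_1 = (-1, 2, 3, 1)
  u_2 = (-34/15, 23/15, -11/5, 19/15)

Orthogonality check:
  u_2 · u_1 = 0 (should be 0)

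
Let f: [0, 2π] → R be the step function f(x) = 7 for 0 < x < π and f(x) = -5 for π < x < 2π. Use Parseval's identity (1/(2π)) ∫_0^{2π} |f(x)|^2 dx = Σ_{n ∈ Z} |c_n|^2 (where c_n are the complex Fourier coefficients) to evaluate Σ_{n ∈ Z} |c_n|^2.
Σ |c_n|^2 = 37

Parseval equates the L^2 energy of f (normalised by 1/(2π)) with the ℓ^2 sum of its Fourier coefficients: (1/(2π)) ∫_0^{2π} |f|^2 = Σ |c_n|^2.
Compute the left side: (1/(2π)) [∫_0^π 7^2 dx + ∫_π^{2π} (-5)^2 dx] = (1/(2π)) · (49π + 25π) = (49 + 25)/2 = 37.
So Σ_{n ∈ Z} |c_n|^2 = 37.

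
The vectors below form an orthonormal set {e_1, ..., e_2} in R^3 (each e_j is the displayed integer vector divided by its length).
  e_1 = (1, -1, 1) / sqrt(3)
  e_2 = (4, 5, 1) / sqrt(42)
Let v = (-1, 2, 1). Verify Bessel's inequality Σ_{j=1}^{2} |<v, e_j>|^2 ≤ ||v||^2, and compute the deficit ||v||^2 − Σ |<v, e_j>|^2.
Σ |<v, e_j>|^2 = 5/2; ||v||^2 = 6; deficit = 7/2

Write each e_j = u_j / sqrt(<u_j, u_j>) where u_j is the displayed integer vector. Then <v, e_j> = <v, u_j> / sqrt(<u_j, u_j>), so |<v, e_j>|^2 = <v, u_j>^2 / <u_j, u_j>.
Coefficients: <v, e_1> = -2/sqrt(3), <v, e_2> = 7/sqrt(42).
Square and sum: Σ |<v, e_j>|^2 = 5/2.
Compute ||v||^2 = v·v = 6.
Deficit = 6 − 5/2 = 7/2 ≥ 0, confirming Bessel's inequality. (The deficit equals ||v − Σ <v,e_j> e_j||^2, the squared distance from v to span{e_j}.)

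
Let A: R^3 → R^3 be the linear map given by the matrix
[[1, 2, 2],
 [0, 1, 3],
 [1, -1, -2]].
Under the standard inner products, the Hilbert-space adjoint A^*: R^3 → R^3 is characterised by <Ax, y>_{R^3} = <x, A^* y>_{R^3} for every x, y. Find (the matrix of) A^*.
A^* = A^T =
[[1, 0, 1],
 [2, 1, -1],
 [2, 3, -2]]

For real matrices with standard dot products, the defining identity <Ax, y> = <x, A^* y> gives (Ax)^T y = x^T (A^*) y, i.e. x^T A^T y = x^T (A^*) y. Since this holds for all x, y, we must have A^* = A^T. Therefore
A^* =
[[1, 0, 1],
 [2, 1, -1],
 [2, 3, -2]].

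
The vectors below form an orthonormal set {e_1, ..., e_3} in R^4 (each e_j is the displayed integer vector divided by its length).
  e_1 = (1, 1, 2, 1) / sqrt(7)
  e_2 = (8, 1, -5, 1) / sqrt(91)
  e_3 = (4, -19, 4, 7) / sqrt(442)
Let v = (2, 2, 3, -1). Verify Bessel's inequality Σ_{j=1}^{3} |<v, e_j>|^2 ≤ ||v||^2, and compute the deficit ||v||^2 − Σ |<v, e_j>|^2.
Σ |<v, e_j>|^2 = 443/34; ||v||^2 = 18; deficit = 169/34

Write each e_j = u_j / sqrt(<u_j, u_j>) where u_j is the displayed integer vector. Then <v, e_j> = <v, u_j> / sqrt(<u_j, u_j>), so |<v, e_j>|^2 = <v, u_j>^2 / <u_j, u_j>.
Coefficients: <v, e_1> = 9/sqrt(7), <v, e_2> = 2/sqrt(91), <v, e_3> = -25/sqrt(442).
Square and sum: Σ |<v, e_j>|^2 = 443/34.
Compute ||v||^2 = v·v = 18.
Deficit = 18 − 443/34 = 169/34 ≥ 0, confirming Bessel's inequality. (The deficit equals ||v − Σ <v,e_j> e_j||^2, the squared distance from v to span{e_j}.)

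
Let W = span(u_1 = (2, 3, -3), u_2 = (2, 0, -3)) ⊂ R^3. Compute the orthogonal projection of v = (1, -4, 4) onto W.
proj_W(v) = (-20/13, -4, 30/13)

Set up U = [u_1 | ... | u_2] ∈ R^(3×2). The projector onto W = col(U) is P = U (U^T U)^(-1) U^T.
Compute U^T U =
  [22, 13]
  [13, 13],
and U^T v = (-22, -10).
Solve U^T U · c = U^T v for the coefficients: c = (-4/3, 22/39). The projection is proj_W(v) = U c.
Check: (v - proj_W(v)) · u_1 = 0  (should be 0).
Check: (v - proj_W(v)) · u_2 = 0  (should be 0).
Result: proj_W(v) = (-20/13, -4, 30/13).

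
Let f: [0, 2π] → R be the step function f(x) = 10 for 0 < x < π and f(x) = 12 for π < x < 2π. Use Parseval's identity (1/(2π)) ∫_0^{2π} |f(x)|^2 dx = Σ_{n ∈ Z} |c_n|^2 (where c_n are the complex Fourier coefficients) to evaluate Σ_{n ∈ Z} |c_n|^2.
Σ |c_n|^2 = 122

Parseval equates the L^2 energy of f (normalised by 1/(2π)) with the ℓ^2 sum of its Fourier coefficients: (1/(2π)) ∫_0^{2π} |f|^2 = Σ |c_n|^2.
Compute the left side: (1/(2π)) [∫_0^π 10^2 dx + ∫_π^{2π} 12^2 dx] = (1/(2π)) · (100π + 144π) = (100 + 144)/2 = 122.
So Σ_{n ∈ Z} |c_n|^2 = 122.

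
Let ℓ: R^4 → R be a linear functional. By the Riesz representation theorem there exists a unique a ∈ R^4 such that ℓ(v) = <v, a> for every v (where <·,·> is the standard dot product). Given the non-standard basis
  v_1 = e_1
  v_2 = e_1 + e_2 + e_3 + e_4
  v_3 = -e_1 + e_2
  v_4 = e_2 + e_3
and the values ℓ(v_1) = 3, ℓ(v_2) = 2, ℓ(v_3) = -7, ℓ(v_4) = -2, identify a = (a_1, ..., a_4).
a = (3, -4, 2, 1)

Write a = (a_1, ..., a_4) in the standard basis. For each basis vector v_i, ℓ(v_i) = <v_i, a> is a linear equation in the a_j's. Collect the n equations into a matrix system V a = ℓ, where row i of V is v_i (expressed in the standard basis). Since V is invertible (lower-triangular with 1s on the diagonal, up to permutation), solve by back-substitution:
  V =
[[1, 0, 0, 0],
 [1, 1, 1, 1],
 [-1, 1, 0, 0],
 [0, 1, 1, 0]]
  V a = (3, 2, -7, -2)
Solving gives a = (3, -4, 2, 1).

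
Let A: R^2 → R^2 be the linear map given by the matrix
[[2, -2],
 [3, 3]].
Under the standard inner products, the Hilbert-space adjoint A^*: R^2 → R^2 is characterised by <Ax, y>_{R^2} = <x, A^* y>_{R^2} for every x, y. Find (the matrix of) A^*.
A^* = A^T =
[[2, 3],
 [-2, 3]]

For real matrices with standard dot products, the defining identity <Ax, y> = <x, A^* y> gives (Ax)^T y = x^T (A^*) y, i.e. x^T A^T y = x^T (A^*) y. Since this holds for all x, y, we must have A^* = A^T. Therefore
A^* =
[[2, 3],
 [-2, 3]].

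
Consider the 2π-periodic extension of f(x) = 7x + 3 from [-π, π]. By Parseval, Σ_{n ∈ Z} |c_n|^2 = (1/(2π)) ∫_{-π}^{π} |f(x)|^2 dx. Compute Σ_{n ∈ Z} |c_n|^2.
Σ |c_n|^2 = 49π^2/3 + 9

Expand and integrate term by term over [-π, π]:
  ∫ (7x)^2 dx = 49·(2π^3/3); ∫ 2·7·(3)·x dx = 0 (odd integrand); ∫ 3^2 dx = 9·2π.
So (1/(2π)) ∫_{-π}^{π} (7x + 3)^2 dx = 49π^2/3 + 9 = 49π^2/3 + 9.
Parseval ⇒ Σ |c_n|^2 = 49π^2/3 + 9.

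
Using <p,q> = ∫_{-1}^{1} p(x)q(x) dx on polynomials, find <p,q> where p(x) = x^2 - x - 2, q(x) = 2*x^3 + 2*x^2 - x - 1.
<p,q> = 4/3

Expand the product: p(x)·q(x) = 2*x^5 - 7*x^3 - 4*x^2 + 3*x + 2.
∫_{-1}^{1} of each monomial x^k gives [2/(k+1) if k even, 0 if k odd]. Integrating term-by-term (or equivalently evaluating the antiderivative F(x) = x^6/3 - 7*x^4/4 - 4*x^3/3 + 3*x^2/2 + 2*x at the endpoints):
  F(1) − F(−1) = 3/4 − (-7/12) = 4/3.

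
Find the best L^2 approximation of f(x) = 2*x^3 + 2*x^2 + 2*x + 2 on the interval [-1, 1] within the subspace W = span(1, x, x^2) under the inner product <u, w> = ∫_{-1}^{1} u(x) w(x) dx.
g(x) = 2*x^2 + 16*x/5 + 2

The best approximation g ∈ W is the orthogonal projection of f onto W. Writing g = a_0 + a_1 x + a_2 x^2, the coefficients solve the normal equations G · a = b where
  G_{ij} = <φ_i, φ_j> and b_i = <f, φ_i>, with φ_0 = 1, φ_1 = x, φ_2 = x^2.
G =
  [2, 0, 2/3]
  [0, 2/3, 0]
  [2/3, 0, 2/5],
b = (16/3, 32/15, 32/15).
Solving gives a_0 = 2, a_1 = 16/5, a_2 = 2, so
  g(x) = 2*x^2 + 16*x/5 + 2.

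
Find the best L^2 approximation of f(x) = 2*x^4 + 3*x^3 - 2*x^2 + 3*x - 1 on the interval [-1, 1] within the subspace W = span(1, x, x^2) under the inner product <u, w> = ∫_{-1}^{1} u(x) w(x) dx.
g(x) = -2*x^2/7 + 24*x/5 - 41/35

The best approximation g ∈ W is the orthogonal projection of f onto W. Writing g = a_0 + a_1 x + a_2 x^2, the coefficients solve the normal equations G · a = b where
  G_{ij} = <φ_i, φ_j> and b_i = <f, φ_i>, with φ_0 = 1, φ_1 = x, φ_2 = x^2.
G =
  [2, 0, 2/3]
  [0, 2/3, 0]
  [2/3, 0, 2/5],
b = (-38/15, 16/5, -94/105).
Solving gives a_0 = -41/35, a_1 = 24/5, a_2 = -2/7, so
  g(x) = -2*x^2/7 + 24*x/5 - 41/35.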